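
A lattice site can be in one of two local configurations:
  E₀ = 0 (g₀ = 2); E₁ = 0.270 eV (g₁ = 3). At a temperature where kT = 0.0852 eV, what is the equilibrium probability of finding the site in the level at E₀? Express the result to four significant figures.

0.9407

Eᵢ/kT = 0, 3.16901.
Z = Σ gᵢe^(−Eᵢ/kT) = 2·e^(−0) + 3·e^(−3.16901) = 2.00000 + 0.126136 = 2.12614.
P₀ = g₀ e^(−E₀/kT) / Z = 2.00000/2.12614 = 0.9407.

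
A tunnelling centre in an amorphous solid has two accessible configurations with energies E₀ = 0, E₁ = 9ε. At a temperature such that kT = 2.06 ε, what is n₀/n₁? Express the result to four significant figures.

78.96

n₀/n₁ = exp[−(E₀−E₁)/kT] = exp(−(-9ε)/(2.06ε)) = exp(4.36893) = 78.96.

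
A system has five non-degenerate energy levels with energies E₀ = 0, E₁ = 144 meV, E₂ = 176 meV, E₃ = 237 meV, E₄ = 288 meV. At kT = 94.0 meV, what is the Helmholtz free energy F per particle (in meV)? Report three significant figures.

-37.9 meV

Eᵢ/kT = 0, 1.5319, 1.8723, 2.5213, 3.0638.
Z = Σ e^(−Eᵢ/kT) = e^(−0) + e^(−1.5319) + e^(−1.8723) + e^(−2.5213) + e^(−3.0638) = 1.0000 + 0.21612 + 0.15377 + 0.080355 + 0.046710 = 1.4970.
F = −kT ln Z = −94.0 × ln(1.4970) = −94.0 × 0.40346 = -37.9 meV.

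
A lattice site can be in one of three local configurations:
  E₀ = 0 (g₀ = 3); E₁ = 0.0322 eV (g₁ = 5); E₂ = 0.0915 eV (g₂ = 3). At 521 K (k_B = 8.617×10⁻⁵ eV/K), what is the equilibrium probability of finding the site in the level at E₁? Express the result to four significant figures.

k_BT = 8.617×10⁻⁵ × 521 K = 0.0448946 eV.
Eᵢ/kT = 0, 0.717235, 2.03811.
Z = Σ gᵢe^(−Eᵢ/kT) = 3·e^(−0) + 5·e^(−0.717235) + 3·e^(−2.03811) = 3.00000 + 2.44050 + 0.390824 = 5.83132.
P₁ = g₁ e^(−E₁/kT) / Z = 2.44050/5.83132 = 0.4185.

0.4185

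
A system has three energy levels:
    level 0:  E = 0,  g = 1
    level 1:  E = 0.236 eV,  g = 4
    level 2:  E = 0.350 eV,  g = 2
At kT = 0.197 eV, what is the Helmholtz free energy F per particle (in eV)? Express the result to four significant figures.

Eᵢ/kT = 0, 1.19797, 1.77665.
Z = Σ gᵢe^(−Eᵢ/kT) = 1·e^(−0) + 4·e^(−1.19797) + 2·e^(−1.77665) = 1.00000 + 1.20723 + 0.338408 = 2.54564.
F = −kT ln Z = −0.197 × ln(2.54564) = −0.197 × 0.934382 = -0.1841 eV.

-0.1841 eV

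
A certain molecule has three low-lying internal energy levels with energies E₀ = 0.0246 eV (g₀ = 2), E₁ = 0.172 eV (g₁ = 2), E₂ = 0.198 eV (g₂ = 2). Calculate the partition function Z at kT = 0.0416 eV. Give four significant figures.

Eᵢ/kT = 0.591346, 4.13462, 4.75962.
Z = Σ gᵢe^(−Eᵢ/kT) = 2·e^(−0.591346) + 2·e^(−4.13462) + 2·e^(−4.75962) = 1.10716 + 0.0320175 + 0.0171377 = 1.15632.

Z = 1.156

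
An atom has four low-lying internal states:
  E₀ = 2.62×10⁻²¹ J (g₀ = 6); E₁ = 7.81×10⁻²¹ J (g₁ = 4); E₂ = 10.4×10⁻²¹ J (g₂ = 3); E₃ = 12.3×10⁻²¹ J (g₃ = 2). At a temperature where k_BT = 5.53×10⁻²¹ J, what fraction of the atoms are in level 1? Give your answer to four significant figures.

0.1810

Eᵢ/kT = 0.473779, 1.41230, 1.88065, 2.22423.
Z = Σ gᵢe^(−Eᵢ/kT) = 6·e^(−0.473779) + 4·e^(−1.41230) + 3·e^(−1.88065) + 2·e^(−2.22423) = 3.73587 + 0.974330 + 0.457473 + 0.216301 = 5.38397.
P₁ = g₁ e^(−E₁/kT) / Z = 0.974330/5.38397 = 0.1810.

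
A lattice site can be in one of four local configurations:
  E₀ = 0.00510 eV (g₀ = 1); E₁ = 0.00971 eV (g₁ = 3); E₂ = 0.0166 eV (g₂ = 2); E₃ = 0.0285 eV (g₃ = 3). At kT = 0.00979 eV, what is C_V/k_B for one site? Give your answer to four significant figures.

0.3919

Eᵢ/kT = 0.520940, 0.991828, 1.69561, 2.91113.
Z = Σ gᵢe^(−Eᵢ/kT) = 1·e^(−0.520940) + 3·e^(−0.991828) + 2·e^(−1.69561) + 3·e^(−2.91113) = 0.593962 + 1.11269 + 0.366975 + 0.163243 = 2.23687.
⟨E⟩ = 0.0109875 eV, ⟨E²⟩ = 0.000158291 eV².
C_V/k_B = (⟨E²⟩ − ⟨E⟩²)/(kT)² = (0.000158291 − 0.000120725)/0.0000958441 = 0.3919.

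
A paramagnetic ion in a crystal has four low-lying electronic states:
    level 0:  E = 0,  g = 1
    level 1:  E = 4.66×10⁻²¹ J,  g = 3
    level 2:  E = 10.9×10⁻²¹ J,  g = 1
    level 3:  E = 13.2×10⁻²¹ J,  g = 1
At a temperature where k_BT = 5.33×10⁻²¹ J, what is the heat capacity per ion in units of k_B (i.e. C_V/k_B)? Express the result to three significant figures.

Eᵢ/kT = 0, 0.87430, 2.0450, 2.4765.
Z = Σ gᵢe^(−Eᵢ/kT) = 1·e^(−0) + 3·e^(−0.87430) + 1·e^(−2.0450) + 1·e^(−2.4765) = 1.0000 + 1.2515 + 0.12938 + 0.084037 = 2.4649.
⟨E⟩ = 3.3882, ⟨E²⟩ = 23.202.
C_V/k_B = (⟨E²⟩ − ⟨E⟩²)/(kT)² = (23.202 − 11.480)/28.409 = 0.413.

0.413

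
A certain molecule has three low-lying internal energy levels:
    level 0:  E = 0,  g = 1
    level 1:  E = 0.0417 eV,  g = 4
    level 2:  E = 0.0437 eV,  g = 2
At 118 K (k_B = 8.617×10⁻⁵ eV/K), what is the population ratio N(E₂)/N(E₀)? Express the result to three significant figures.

0.0272

k_BT = 8.617×10⁻⁵ × 118 K = 0.010168 eV.
n₂/n₀ = (g₂/g₀) exp[−(E₂−E₀)/kT] = (2/1) × exp(−(0.0437 eV)/(0.010168 eV)) = (2/1) × exp(-4.2978) = 0.0272.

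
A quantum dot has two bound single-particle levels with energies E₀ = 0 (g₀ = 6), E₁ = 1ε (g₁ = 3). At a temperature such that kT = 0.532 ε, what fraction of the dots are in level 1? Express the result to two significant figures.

0.071

Eᵢ/kT = 0, 1.880.
Z = Σ gᵢe^(−Eᵢ/kT) = 6·e^(−0) + 3·e^(−1.880) = 6.000 + 0.4578 = 6.458.
P₁ = g₁ e^(−E₁/kT) / Z = 0.4578/6.458 = 0.071.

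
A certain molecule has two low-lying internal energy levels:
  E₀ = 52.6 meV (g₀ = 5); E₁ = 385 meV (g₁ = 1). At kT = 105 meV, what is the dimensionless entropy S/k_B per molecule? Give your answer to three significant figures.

1.64

Eᵢ/kT = 0.50095, 3.6667.
Z = Σ gᵢe^(−Eᵢ/kT) = 5·e^(−0.50095) + 1·e^(−3.6667) = 3.0298 + 0.025561 = 3.0554.
⟨E⟩ = Σ EᵢPᵢ = 55.380 meV.
S/k_B = ln Z + ⟨E⟩/kT = ln(3.0554) + 55.380/105 = 1.1169 + 0.52743 = 1.64.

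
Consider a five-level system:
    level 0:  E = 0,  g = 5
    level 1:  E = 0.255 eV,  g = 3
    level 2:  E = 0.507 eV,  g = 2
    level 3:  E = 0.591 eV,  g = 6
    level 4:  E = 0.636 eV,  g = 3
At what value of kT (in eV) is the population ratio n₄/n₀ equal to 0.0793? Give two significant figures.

0.31 eV

n₄/n₀ = (g₄/g₀) exp[−(E₄−E₀)/kT] = 0.0793.
⇒ (E₄−E₀)/kT = ln((3/5)/0.0793) = ln(7.566) = 2.024.
kT = 0.636 eV / 2.024 = 0.31 eV.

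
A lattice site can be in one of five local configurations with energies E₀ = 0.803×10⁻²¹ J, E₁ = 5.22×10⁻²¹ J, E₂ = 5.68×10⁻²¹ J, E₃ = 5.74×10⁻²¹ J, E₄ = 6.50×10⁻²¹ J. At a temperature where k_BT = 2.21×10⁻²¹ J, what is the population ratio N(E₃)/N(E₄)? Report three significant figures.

1.41

n₃/n₄ = exp[−(E₃−E₄)/kT] = exp(−(-0.76 ×10⁻²¹ J)/(2.21 ×10⁻²¹ J)) = exp(0.34389) = 1.41.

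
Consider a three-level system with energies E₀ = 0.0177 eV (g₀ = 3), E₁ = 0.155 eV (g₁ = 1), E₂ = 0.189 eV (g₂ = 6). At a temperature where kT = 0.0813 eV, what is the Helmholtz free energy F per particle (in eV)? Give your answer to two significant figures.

Eᵢ/kT = 0.2177, 1.907, 2.325.
Z = Σ gᵢe^(−Eᵢ/kT) = 3·e^(−0.2177) + 1·e^(−1.907) + 6·e^(−2.325) = 2.413 + 0.1485 + 0.5867 = 3.148.
F = −kT ln Z = −0.0813 × ln(3.148) = −0.0813 × 1.147 = -0.093 eV.

-0.093 eV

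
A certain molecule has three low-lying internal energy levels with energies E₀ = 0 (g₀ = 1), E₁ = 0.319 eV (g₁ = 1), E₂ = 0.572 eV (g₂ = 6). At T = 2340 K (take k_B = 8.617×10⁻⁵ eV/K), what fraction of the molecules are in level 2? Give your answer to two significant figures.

k_BT = 8.617×10⁻⁵ × 2340 K = 0.2016 eV.
Eᵢ/kT = 0, 1.582, 2.837.
Z = Σ gᵢe^(−Eᵢ/kT) = 1·e^(−0) + 1·e^(−1.582) + 6·e^(−2.837) = 1.000 + 0.2056 + 0.3516 = 1.557.
P₂ = g₂ e^(−E₂/kT) / Z = 0.3516/1.557 = 0.23.

0.23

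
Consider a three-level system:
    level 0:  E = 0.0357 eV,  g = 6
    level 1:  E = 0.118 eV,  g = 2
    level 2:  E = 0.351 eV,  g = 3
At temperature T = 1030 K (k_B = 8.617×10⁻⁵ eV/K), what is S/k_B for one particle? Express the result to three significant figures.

k_BT = 8.617×10⁻⁵ × 1030 K = 0.088755 eV.
Eᵢ/kT = 0.40223, 1.3295, 3.9547.
Z = Σ gᵢe^(−Eᵢ/kT) = 6·e^(−0.40223) + 2·e^(−1.3295) + 3·e^(−3.9547) = 4.0130 + 0.52922 + 0.057493 = 4.5997.
⟨E⟩ = Σ EᵢPᵢ = 0.049110 eV.
S/k_B = ln Z + ⟨E⟩/kT = ln(4.5997) + 0.049110/0.088755 = 1.5260 + 0.55332 = 2.08.

2.08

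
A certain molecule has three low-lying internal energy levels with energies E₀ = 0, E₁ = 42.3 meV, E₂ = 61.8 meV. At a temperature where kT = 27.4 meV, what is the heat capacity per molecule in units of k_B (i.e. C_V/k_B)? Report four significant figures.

0.6062

Eᵢ/kT = 0, 1.54380, 2.25547.
Z = Σ e^(−Eᵢ/kT) = e^(−0) + e^(−1.54380) + e^(−2.25547) = 1.00000 + 0.213568 + 0.104824 = 1.31839.
⟨E⟩ = 11.7659 meV, ⟨E²⟩ = 593.514 meV².
C_V/k_B = (⟨E²⟩ − ⟨E⟩²)/(kT)² = (593.514 − 138.436)/750.760 = 0.6062.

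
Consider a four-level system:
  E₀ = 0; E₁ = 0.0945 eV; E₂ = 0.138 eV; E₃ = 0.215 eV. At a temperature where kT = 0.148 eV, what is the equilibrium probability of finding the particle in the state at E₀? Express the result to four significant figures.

Eᵢ/kT = 0, 0.638514, 0.932432, 1.45270.
Z = Σ e^(−Eᵢ/kT) = e^(−0) + e^(−0.638514) + e^(−0.932432) + e^(−1.45270) = 1.00000 + 0.528077 + 0.393595 + 0.233938 = 2.15561.
P₀ = e^(−E₀/kT) / Z = 1.00000/2.15561 = 0.4639.

0.4639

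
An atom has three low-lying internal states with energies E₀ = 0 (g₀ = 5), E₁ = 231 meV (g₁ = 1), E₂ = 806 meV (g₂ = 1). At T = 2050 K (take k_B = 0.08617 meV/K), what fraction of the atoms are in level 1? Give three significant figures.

k_BT = 0.08617 × 2050 K = 176.65 meV.
Eᵢ/kT = 0, 1.3077, 4.5627.
Z = Σ gᵢe^(−Eᵢ/kT) = 5·e^(−0) + 1·e^(−1.3077) + 1·e^(−4.5627) = 5.0000 + 0.27044 + 0.010434 = 5.2809.
P₁ = g₁ e^(−E₁/kT) / Z = 0.27044/5.2809 = 0.0512.

0.0512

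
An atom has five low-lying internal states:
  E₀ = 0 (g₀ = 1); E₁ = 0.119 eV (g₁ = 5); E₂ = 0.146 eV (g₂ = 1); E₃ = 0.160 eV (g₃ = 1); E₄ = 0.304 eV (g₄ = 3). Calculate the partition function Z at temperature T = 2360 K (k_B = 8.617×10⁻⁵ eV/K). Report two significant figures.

k_BT = 8.617×10⁻⁵ × 2360 K = 0.2034 eV.
Eᵢ/kT = 0, 0.5851, 0.7178, 0.7866, 1.495.
Z = Σ gᵢe^(−Eᵢ/kT) = 1·e^(−0) + 5·e^(−0.5851) + 1·e^(−0.7178) + 1·e^(−0.7866) + 3·e^(−1.495) = 1.000 + 2.785 + 0.4878 + 0.4554 + 0.6727 = 5.401.

Z = 5.4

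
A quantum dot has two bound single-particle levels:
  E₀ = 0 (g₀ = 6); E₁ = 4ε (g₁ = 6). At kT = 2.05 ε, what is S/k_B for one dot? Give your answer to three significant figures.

Eᵢ/kT = 0, 1.9512.
Z = Σ gᵢe^(−Eᵢ/kT) = 6·e^(−0) + 6·e^(−1.9512) = 6.0000 + 0.85262 = 6.8526.
⟨E⟩ = Σ EᵢPᵢ = 0.49769 ε.
S/k_B = ln Z + ⟨E⟩/kT = ln(6.8526) + 0.49769/2.05 = 1.9246 + 0.24278 = 2.17.

2.17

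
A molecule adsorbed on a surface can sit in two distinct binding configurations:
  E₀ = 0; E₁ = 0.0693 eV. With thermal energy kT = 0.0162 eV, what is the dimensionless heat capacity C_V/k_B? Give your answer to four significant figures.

Eᵢ/kT = 0, 4.27778.
Z = Σ e^(−Eᵢ/kT) = e^(−0) + e^(−4.27778) = 1.00000 + 0.0138734 = 1.01387.
⟨E⟩ = 0.000948274 eV, ⟨E²⟩ = 0.0000657154 eV².
C_V/k_B = (⟨E²⟩ − ⟨E⟩²)/(kT)² = (0.0000657154 − 0.000000899224)/0.000262440 = 0.2470.

0.2470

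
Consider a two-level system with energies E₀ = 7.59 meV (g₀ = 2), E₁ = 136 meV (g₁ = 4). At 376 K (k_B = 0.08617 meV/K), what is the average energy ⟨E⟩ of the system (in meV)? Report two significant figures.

12 meV

k_BT = 0.08617 × 376 K = 32.40 meV.
Eᵢ/kT = 0.2343, 4.198.
Z = Σ gᵢe^(−Eᵢ/kT) = 2·e^(−0.2343) + 4·e^(−4.198) = 1.582 + 0.06010 = 1.642.
⟨E⟩ = Σ Eᵢ gᵢe^(−Eᵢ/kT) / Z = (7.59·1.582 + 136·0.06010) / 1.642 = 12 meV.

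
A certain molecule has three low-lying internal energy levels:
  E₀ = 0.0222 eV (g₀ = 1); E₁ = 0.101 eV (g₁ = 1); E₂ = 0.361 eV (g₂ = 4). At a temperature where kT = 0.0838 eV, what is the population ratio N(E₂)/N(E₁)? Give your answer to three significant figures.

n₂/n₁ = (g₂/g₁) exp[−(E₂−E₁)/kT] = (4/1) × exp(−(0.260 eV)/(0.0838 eV)) = (4/1) × exp(-3.1026) = 0.180.

0.180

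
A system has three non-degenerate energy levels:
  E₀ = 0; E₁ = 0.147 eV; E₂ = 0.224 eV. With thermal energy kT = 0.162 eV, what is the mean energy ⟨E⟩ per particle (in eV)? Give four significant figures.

Eᵢ/kT = 0, 0.907407, 1.38272.
Z = Σ e^(−Eᵢ/kT) = e^(−0) + e^(−0.907407) + e^(−1.38272) = 1.00000 + 0.403569 + 0.250895 = 1.65446.
⟨E⟩ = Σ Eᵢ e^(−Eᵢ/kT) / Z = (0·1.00000 + 0.147·0.403569 + 0.224·0.250895) / 1.65446 = 0.06983 eV.

0.06983 eV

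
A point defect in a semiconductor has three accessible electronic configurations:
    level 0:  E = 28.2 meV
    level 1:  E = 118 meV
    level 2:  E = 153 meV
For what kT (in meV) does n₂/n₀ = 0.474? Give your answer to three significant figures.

n₂/n₀ = exp[−(E₂−E₀)/kT] = 0.474.
⇒ (E₂−E₀)/kT = ln(1/0.474) = ln(2.1097) = 0.74655.
kT = 124.8 meV / 0.74655 = 167 meV.

167 meV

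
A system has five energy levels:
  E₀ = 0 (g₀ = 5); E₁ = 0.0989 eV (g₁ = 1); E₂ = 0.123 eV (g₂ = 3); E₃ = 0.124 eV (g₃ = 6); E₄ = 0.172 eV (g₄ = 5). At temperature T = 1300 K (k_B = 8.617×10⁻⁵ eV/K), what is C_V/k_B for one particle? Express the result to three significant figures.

0.371

k_BT = 8.617×10⁻⁵ × 1300 K = 0.11202 eV.
Eᵢ/kT = 0, 0.88288, 1.0980, 1.1069, 1.5354.
Z = Σ gᵢe^(−Eᵢ/kT) = 5·e^(−0) + 1·e^(−0.88288) + 3·e^(−1.0980) + 6·e^(−1.1069) + 5·e^(−1.5354) = 5.0000 + 0.41359 + 1.0006 + 1.9835 + 1.0768 = 9.4745.
⟨E⟩ = 0.062815 eV, ⟨E²⟩ = 0.0086060 eV².
C_V/k_B = (⟨E²⟩ − ⟨E⟩²)/(kT)² = (0.0086060 − 0.0039457)/0.012548 = 0.371.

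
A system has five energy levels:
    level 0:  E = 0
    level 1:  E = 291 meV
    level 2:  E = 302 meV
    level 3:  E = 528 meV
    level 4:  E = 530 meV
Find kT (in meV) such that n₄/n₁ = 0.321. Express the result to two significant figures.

210 meV

n₄/n₁ = exp[−(E₄−E₁)/kT] = 0.321.
⇒ (E₄−E₁)/kT = ln(1/0.321) = ln(3.115) = 1.136.
kT = 239 meV / 1.136 = 210 meV.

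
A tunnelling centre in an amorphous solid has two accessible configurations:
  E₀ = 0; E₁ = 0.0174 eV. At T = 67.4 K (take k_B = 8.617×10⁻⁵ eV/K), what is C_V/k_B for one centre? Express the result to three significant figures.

k_BT = 8.617×10⁻⁵ × 67.4 K = 0.0058079 eV.
Eᵢ/kT = 0, 2.9959.
Z = Σ e^(−Eᵢ/kT) = e^(−0) + e^(−2.9959) = 1.0000 + 0.049992 = 1.0500.
⟨E⟩ = 0.00082844 eV, ⟨E²⟩ = 0.000014415 eV².
C_V/k_B = (⟨E²⟩ − ⟨E⟩²)/(kT)² = (0.000014415 − 0.00000068631)/0.000033732 = 0.407.

0.407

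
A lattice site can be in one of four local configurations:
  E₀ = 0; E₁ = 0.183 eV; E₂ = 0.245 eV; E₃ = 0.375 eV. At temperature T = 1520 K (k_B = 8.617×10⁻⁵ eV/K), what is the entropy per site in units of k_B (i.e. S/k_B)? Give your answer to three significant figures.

k_BT = 8.617×10⁻⁵ × 1520 K = 0.13098 eV.
Eᵢ/kT = 0, 1.3972, 1.8705, 2.8630.
Z = Σ e^(−Eᵢ/kT) = e^(−0) + e^(−1.3972) + e^(−1.8705) + e^(−2.8630) = 1.0000 + 0.24729 + 0.15405 + 0.057097 = 1.4584.
⟨E⟩ = Σ EᵢPᵢ = 0.071591 eV.
S/k_B = ln Z + ⟨E⟩/kT = ln(1.4584) + 0.071591/0.13098 = 0.37734 + 0.54658 = 0.924.

0.924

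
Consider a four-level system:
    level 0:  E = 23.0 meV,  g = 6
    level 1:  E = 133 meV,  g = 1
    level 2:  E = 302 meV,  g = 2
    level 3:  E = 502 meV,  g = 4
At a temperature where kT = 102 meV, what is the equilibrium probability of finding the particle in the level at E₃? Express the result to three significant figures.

Eᵢ/kT = 0.22549, 1.3039, 2.9608, 4.9216.
Z = Σ gᵢe^(−Eᵢ/kT) = 6·e^(−0.22549) + 1·e^(−1.3039) + 2·e^(−2.9608) + 4·e^(−4.9216) = 4.7888 + 0.27147 + 0.10355 + 0.029150 = 5.1930.
P₃ = g₃ e^(−E₃/kT) / Z = 0.029150/5.1930 = 0.00561.

0.00561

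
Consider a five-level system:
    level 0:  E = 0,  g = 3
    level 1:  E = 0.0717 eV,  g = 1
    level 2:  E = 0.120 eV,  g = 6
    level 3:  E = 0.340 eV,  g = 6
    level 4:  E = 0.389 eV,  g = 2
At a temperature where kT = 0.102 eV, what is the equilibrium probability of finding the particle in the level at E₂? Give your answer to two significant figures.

Eᵢ/kT = 0, 0.7029, 1.176, 3.333, 3.814.
Z = Σ gᵢe^(−Eᵢ/kT) = 3·e^(−0) + 1·e^(−0.7029) + 6·e^(−1.176) + 6·e^(−3.333) + 2·e^(−3.814) = 3.000 + 0.4951 + 1.851 + 0.2141 + 0.04412 = 5.604.
P₂ = g₂ e^(−E₂/kT) / Z = 1.851/5.604 = 0.33.

0.33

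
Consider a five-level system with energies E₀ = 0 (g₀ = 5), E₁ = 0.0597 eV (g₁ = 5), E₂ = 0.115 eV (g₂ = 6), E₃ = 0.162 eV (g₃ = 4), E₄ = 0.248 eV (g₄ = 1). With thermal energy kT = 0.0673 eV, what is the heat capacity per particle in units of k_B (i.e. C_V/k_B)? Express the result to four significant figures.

0.5503

Eᵢ/kT = 0, 0.887073, 1.70877, 2.40713, 3.68499.
Z = Σ gᵢe^(−Eᵢ/kT) = 5·e^(−0) + 5·e^(−0.887073) + 6·e^(−1.70877) + 4·e^(−2.40713) + 1·e^(−3.68499) = 5.00000 + 2.05930 + 1.08653 + 0.360294 + 0.0250974 = 8.53122.
⟨E⟩ = 0.0366282 eV, ⟨E²⟩ = 0.00383392 eV².
C_V/k_B = (⟨E²⟩ − ⟨E⟩²)/(kT)² = (0.00383392 − 0.00134163)/0.00452929 = 0.5503.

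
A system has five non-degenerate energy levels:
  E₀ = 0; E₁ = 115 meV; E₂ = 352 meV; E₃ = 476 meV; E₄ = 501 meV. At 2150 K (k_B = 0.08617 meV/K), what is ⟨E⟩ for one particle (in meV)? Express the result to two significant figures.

100 meV

k_BT = 0.08617 × 2150 K = 185.3 meV.
Eᵢ/kT = 0, 0.6206, 1.900, 2.569, 2.704.
Z = Σ e^(−Eᵢ/kT) = e^(−0) + e^(−0.6206) + e^(−1.900) + e^(−2.569) + e^(−2.704) = 1.000 + 0.5376 + 0.1496 + 0.07661 + 0.06694 = 1.831.
⟨E⟩ = Σ Eᵢ e^(−Eᵢ/kT) / Z = (0·1.000 + 115·0.5376 + 352·0.1496 + 476·0.07661 + 501·0.06694) / 1.831 = 100 meV.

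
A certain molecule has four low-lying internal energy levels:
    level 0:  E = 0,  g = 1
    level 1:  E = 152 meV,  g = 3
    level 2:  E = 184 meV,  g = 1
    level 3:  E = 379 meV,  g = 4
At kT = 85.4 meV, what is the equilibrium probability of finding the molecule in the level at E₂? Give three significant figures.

0.0695

Eᵢ/kT = 0, 1.7799, 2.1546, 4.4379.
Z = Σ gᵢe^(−Eᵢ/kT) = 1·e^(−0) + 3·e^(−1.7799) + 1·e^(−2.1546) + 4·e^(−4.4379) = 1.0000 + 0.50597 + 0.11595 + 0.047283 = 1.6692.
P₂ = g₂ e^(−E₂/kT) / Z = 0.11595/1.6692 = 0.0695.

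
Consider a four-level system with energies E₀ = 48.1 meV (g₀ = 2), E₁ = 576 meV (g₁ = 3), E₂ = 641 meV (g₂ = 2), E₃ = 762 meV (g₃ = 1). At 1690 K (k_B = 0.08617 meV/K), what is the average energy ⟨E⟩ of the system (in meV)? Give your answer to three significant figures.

80.0 meV

k_BT = 0.08617 × 1690 K = 145.63 meV.
Eᵢ/kT = 0.33029, 3.9552, 4.4016, 5.2324.
Z = Σ gᵢe^(−Eᵢ/kT) = 2·e^(−0.33029) + 3·e^(−3.9552) + 2·e^(−4.4016) + 1·e^(−5.2324) = 1.4374 + 0.057465 + 0.024515 + 0.0053407 = 1.5247.
⟨E⟩ = Σ Eᵢ gᵢe^(−Eᵢ/kT) / Z = (48.1·1.4374 + 576·0.057465 + 641·0.024515 + 762·0.0053407) / 1.5247 = 80.0 meV.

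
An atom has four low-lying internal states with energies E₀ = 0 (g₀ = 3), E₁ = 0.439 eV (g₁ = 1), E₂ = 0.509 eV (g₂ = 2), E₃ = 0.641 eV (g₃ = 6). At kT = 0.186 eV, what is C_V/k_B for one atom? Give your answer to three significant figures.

Eᵢ/kT = 0, 2.3602, 2.7366, 3.4462.
Z = Σ gᵢe^(−Eᵢ/kT) = 3·e^(−0) + 1·e^(−2.3602) + 2·e^(−2.7366) + 6·e^(−3.4462) = 3.0000 + 0.094401 + 0.12958 + 0.19120 = 3.4152.
⟨E⟩ = 0.067334 eV, ⟨E²⟩ = 0.038160 eV².
C_V/k_B = (⟨E²⟩ − ⟨E⟩²)/(kT)² = (0.038160 − 0.0045339)/0.034596 = 0.972.

0.972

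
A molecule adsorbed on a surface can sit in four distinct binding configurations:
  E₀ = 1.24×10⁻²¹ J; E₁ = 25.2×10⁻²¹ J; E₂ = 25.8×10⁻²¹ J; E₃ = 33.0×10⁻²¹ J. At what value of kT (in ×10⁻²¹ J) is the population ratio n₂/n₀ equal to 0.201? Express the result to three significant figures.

n₂/n₀ = exp[−(E₂−E₀)/kT] = 0.201.
⇒ (E₂−E₀)/kT = ln(1/0.201) = ln(4.9751) = 1.6044.
kT = 24.56 ×10⁻²¹ J / 1.6044 = 15.3 ×10⁻²¹ J.

15.3 ×10⁻²¹ J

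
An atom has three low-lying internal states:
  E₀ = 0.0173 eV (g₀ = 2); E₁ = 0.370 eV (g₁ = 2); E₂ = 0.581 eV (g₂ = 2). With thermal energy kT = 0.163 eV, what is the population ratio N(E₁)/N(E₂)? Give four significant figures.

3.649

n₁/n₂ = (g₁/g₂) exp[−(E₁−E₂)/kT] = (2/2) × exp(−(-0.211 eV)/(0.163 eV)) = (2/2) × exp(1.29448) = 3.649.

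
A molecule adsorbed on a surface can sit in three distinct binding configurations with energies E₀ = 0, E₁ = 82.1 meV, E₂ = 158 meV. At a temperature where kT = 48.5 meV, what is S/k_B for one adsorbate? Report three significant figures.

0.558

Eᵢ/kT = 0, 1.6928, 3.2577.
Z = Σ e^(−Eᵢ/kT) = e^(−0) + e^(−1.6928) + e^(−3.2577) = 1.0000 + 0.18400 + 0.038477 = 1.2225.
⟨E⟩ = Σ EᵢPᵢ = 17.330 meV.
S/k_B = ln Z + ⟨E⟩/kT = ln(1.2225) + 17.330/48.5 = 0.20090 + 0.35732 = 0.558.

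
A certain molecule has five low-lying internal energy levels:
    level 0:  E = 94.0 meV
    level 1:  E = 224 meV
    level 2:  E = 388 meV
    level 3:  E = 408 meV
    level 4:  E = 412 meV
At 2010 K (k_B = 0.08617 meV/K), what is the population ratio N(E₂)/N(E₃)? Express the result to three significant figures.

1.12

k_BT = 0.08617 × 2010 K = 173.20 meV.
n₂/n₃ = exp[−(E₂−E₃)/kT] = exp(−(-20 meV)/(173.20 meV)) = exp(0.11547) = 1.12.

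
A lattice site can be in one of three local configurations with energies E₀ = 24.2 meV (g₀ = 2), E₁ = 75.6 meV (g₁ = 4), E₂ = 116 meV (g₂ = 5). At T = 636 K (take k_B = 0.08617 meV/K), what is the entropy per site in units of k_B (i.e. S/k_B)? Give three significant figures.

k_BT = 0.08617 × 636 K = 54.804 meV.
Eᵢ/kT = 0.44157, 1.3795, 2.1166.
Z = Σ gᵢe^(−Eᵢ/kT) = 2·e^(−0.44157) + 4·e^(−1.3795) + 5·e^(−2.1166) = 1.2861 + 1.0068 + 0.60220 = 2.8951.
⟨E⟩ = Σ EᵢPᵢ = 61.170 meV.
S/k_B = ln Z + ⟨E⟩/kT = ln(2.8951) + 61.170/54.804 = 1.0630 + 1.1162 = 2.18.

2.18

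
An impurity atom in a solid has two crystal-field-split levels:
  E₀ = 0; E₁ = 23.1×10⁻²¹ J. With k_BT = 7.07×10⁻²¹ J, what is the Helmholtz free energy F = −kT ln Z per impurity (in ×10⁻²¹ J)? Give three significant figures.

-0.264 ×10⁻²¹ J

Eᵢ/kT = 0, 3.2673.
Z = Σ e^(−Eᵢ/kT) = e^(−0) + e^(−3.2673) = 1.0000 + 0.038109 = 1.0381.
F = −kT ln Z = −7.07 × ln(1.0381) = −7.07 × 0.037392 = -0.264 ×10⁻²¹ J.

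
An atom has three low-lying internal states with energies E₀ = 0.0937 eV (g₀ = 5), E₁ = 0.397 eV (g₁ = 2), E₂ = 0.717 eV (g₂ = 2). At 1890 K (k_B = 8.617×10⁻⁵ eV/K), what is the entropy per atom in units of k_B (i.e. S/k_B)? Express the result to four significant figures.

k_BT = 8.617×10⁻⁵ × 1890 K = 0.162861 eV.
Eᵢ/kT = 0.575337, 2.43766, 4.40253.
Z = Σ gᵢe^(−Eᵢ/kT) = 5·e^(−0.575337) + 2·e^(−2.43766) + 2·e^(−4.40253) = 2.81258 + 0.174730 + 0.0244926 = 3.01180.
⟨E⟩ = Σ EᵢPᵢ = 0.116365 eV.
S/k_B = ln Z + ⟨E⟩/kT = ln(3.01180) + 0.116365/0.162861 = 1.10254 + 0.714505 = 1.817.

1.817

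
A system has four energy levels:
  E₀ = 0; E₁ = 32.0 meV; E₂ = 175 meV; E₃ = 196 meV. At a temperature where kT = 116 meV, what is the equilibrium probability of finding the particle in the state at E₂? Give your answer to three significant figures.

Eᵢ/kT = 0, 0.27586, 1.5086, 1.6897.
Z = Σ e^(−Eᵢ/kT) = e^(−0) + e^(−0.27586) + e^(−1.5086) + e^(−1.6897) = 1.0000 + 0.75892 + 0.22122 + 0.18457 = 2.1647.
P₂ = e^(−E₂/kT) / Z = 0.22122/2.1647 = 0.102.

0.102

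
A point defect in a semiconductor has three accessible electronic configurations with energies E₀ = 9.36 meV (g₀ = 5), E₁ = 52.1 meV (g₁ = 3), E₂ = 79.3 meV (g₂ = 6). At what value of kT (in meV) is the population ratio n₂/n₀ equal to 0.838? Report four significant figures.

n₂/n₀ = (g₂/g₀) exp[−(E₂−E₀)/kT] = 0.838.
⇒ (E₂−E₀)/kT = ln((6/5)/0.838) = ln(1.43198) = 0.359058.
kT = 69.94 meV / 0.359058 = 194.8 meV.

194.8 meV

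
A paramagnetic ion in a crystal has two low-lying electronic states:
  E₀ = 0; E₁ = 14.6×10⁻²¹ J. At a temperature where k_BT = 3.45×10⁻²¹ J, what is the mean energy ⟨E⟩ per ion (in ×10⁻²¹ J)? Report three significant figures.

Eᵢ/kT = 0, 4.2319.
Z = Σ e^(−Eᵢ/kT) = e^(−0) + e^(−4.2319) = 1.0000 + 0.014525 = 1.0145.
⟨E⟩ = Σ Eᵢ e^(−Eᵢ/kT) / Z = (0·1.0000 + 14.6·0.014525) / 1.0145 = 0.209 ×10⁻²¹ J.

0.209 ×10⁻²¹ J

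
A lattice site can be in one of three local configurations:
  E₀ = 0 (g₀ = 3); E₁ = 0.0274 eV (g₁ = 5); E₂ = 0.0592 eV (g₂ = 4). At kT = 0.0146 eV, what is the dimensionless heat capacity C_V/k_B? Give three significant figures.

0.800

Eᵢ/kT = 0, 1.8767, 4.0548.
Z = Σ gᵢe^(−Eᵢ/kT) = 3·e^(−0) + 5·e^(−1.8767) + 4·e^(−4.0548) = 3.0000 + 0.76547 + 0.069356 = 3.8348.
⟨E⟩ = 0.0065400 eV, ⟨E²⟩ = 0.00021325 eV².
C_V/k_B = (⟨E²⟩ − ⟨E⟩²)/(kT)² = (0.00021325 − 0.000042772)/0.00021316 = 0.800.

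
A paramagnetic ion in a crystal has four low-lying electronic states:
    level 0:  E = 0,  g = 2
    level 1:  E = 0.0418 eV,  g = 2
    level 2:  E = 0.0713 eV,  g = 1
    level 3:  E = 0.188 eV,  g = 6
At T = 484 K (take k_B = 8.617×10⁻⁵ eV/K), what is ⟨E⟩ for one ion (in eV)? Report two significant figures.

k_BT = 8.617×10⁻⁵ × 484 K = 0.04171 eV.
Eᵢ/kT = 0, 1.002, 1.709, 4.507.
Z = Σ gᵢe^(−Eᵢ/kT) = 2·e^(−0) + 2·e^(−1.002) + 1·e^(−1.709) + 6·e^(−4.507) = 2.000 + 0.7343 + 0.1810 + 0.06619 = 2.981.
⟨E⟩ = Σ Eᵢ gᵢe^(−Eᵢ/kT) / Z = (0·2.000 + 0.0418·0.7343 + 0.0713·0.1810 + 0.188·0.06619) / 2.981 = 0.019 eV.

0.019 eV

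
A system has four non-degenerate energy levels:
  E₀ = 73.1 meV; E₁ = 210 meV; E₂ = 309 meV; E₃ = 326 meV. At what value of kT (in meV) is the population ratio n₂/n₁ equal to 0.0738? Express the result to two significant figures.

38 meV

n₂/n₁ = exp[−(E₂−E₁)/kT] = 0.0738.
⇒ (E₂−E₁)/kT = ln(1/0.0738) = ln(13.55) = 2.606.
kT = 99 meV / 2.606 = 38 meV.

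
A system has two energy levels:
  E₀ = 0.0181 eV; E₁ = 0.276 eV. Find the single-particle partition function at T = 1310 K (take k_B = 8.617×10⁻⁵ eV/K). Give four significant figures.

k_BT = 8.617×10⁻⁵ × 1310 K = 0.112883 eV.
Eᵢ/kT = 0.160343, 2.44501.
Z = Σ e^(−Eᵢ/kT) = e^(−0.160343) + e^(−2.44501) = 0.851852 + 0.0867253 = 0.938577.

Z = 0.9386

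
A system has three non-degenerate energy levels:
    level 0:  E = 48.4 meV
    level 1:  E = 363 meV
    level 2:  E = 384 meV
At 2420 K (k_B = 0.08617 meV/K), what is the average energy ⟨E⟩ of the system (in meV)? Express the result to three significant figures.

145 meV

k_BT = 0.08617 × 2420 K = 208.53 meV.
Eᵢ/kT = 0.23210, 1.7408, 1.8415.
Z = Σ e^(−Eᵢ/kT) = e^(−0.23210) + e^(−1.7408) + e^(−1.8415) = 0.79287 + 0.17538 + 0.15858 = 1.1268.
⟨E⟩ = Σ Eᵢ e^(−Eᵢ/kT) / Z = (48.4·0.79287 + 363·0.17538 + 384·0.15858) / 1.1268 = 145 meV.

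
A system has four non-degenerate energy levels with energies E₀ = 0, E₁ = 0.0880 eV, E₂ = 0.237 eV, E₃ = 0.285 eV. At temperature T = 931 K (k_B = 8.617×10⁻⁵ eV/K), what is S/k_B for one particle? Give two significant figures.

k_BT = 8.617×10⁻⁵ × 931 K = 0.08022 eV.
Eᵢ/kT = 0, 1.097, 2.954, 3.553.
Z = Σ e^(−Eᵢ/kT) = e^(−0) + e^(−1.097) + e^(−2.954) + e^(−3.553) = 1.000 + 0.3339 + 0.05213 + 0.02864 = 1.415.
⟨E⟩ = Σ EᵢPᵢ = 0.03527 eV.
S/k_B = ln Z + ⟨E⟩/kT = ln(1.415) + 0.03527/0.08022 = 0.3471 + 0.4397 = 0.79.

0.79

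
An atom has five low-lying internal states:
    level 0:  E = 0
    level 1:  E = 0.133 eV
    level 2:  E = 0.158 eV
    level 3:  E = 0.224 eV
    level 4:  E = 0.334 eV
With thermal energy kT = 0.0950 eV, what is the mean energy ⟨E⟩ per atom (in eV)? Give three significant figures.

0.0602 eV

Eᵢ/kT = 0, 1.4000, 1.6632, 2.3579, 3.5158.
Z = Σ e^(−Eᵢ/kT) = e^(−0) + e^(−1.4000) + e^(−1.6632) + e^(−2.3579) + e^(−3.5158) = 1.0000 + 0.24660 + 0.18953 + 0.094619 + 0.029724 = 1.5605.
⟨E⟩ = Σ Eᵢ e^(−Eᵢ/kT) / Z = (0·1.0000 + 0.133·0.24660 + 0.158·0.18953 + 0.224·0.094619 + 0.334·0.029724) / 1.5605 = 0.0602 eV.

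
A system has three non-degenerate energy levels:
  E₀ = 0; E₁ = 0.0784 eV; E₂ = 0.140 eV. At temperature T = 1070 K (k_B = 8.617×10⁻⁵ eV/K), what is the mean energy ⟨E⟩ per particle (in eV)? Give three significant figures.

k_BT = 8.617×10⁻⁵ × 1070 K = 0.092202 eV.
Eᵢ/kT = 0, 0.85031, 1.5184.
Z = Σ e^(−Eᵢ/kT) = e^(−0) + e^(−0.85031) + e^(−1.5184) = 1.0000 + 0.42728 + 0.21906 = 1.6463.
⟨E⟩ = Σ Eᵢ e^(−Eᵢ/kT) / Z = (0·1.0000 + 0.0784·0.42728 + 0.140·0.21906) / 1.6463 = 0.0390 eV.

0.0390 eV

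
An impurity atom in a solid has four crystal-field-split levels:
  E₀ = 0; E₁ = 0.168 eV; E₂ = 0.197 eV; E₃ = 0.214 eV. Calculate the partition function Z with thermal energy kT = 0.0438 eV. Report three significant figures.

Eᵢ/kT = 0, 3.8356, 4.4977, 4.8858.
Z = Σ e^(−Eᵢ/kT) = e^(−0) + e^(−3.8356) + e^(−4.4977) + e^(−4.8858) = 1.0000 + 0.021588 + 0.011135 + 0.0075531 = 1.0403.

Z = 1.04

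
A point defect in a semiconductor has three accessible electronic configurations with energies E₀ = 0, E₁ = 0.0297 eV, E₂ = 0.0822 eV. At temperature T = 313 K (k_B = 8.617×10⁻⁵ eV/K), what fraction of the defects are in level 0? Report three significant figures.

k_BT = 8.617×10⁻⁵ × 313 K = 0.026971 eV.
Eᵢ/kT = 0, 1.1012, 3.0477.
Z = Σ e^(−Eᵢ/kT) = e^(−0) + e^(−1.1012) + e^(−3.0477) = 1.0000 + 0.33247 + 0.047468 = 1.3799.
P₀ = e^(−E₀/kT) / Z = 1.0000/1.3799 = 0.725.

0.725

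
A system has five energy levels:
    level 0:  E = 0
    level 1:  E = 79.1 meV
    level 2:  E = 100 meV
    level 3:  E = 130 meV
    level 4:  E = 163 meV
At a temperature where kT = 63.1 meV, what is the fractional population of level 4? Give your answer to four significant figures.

0.04460

Eᵢ/kT = 0, 1.25357, 1.58479, 2.06022, 2.58320.
Z = Σ e^(−Eᵢ/kT) = e^(−0) + e^(−1.25357) + e^(−1.58479) + e^(−2.06022) + e^(−2.58320) = 1.00000 + 0.285484 + 0.204991 + 0.127426 + 0.0755319 = 1.69343.
P₄ = e^(−E₄/kT) / Z = 0.0755319/1.69343 = 0.04460.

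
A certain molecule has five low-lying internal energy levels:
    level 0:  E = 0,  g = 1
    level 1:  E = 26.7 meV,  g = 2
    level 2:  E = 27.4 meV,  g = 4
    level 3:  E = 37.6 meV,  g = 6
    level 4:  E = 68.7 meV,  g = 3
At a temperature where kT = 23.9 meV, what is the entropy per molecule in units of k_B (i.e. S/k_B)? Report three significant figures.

2.54

Eᵢ/kT = 0, 1.1172, 1.1464, 1.5732, 2.8745.
Z = Σ gᵢe^(−Eᵢ/kT) = 1·e^(−0) + 2·e^(−1.1172) + 4·e^(−1.1464) + 6·e^(−1.5732) + 3·e^(−2.8745) = 1.0000 + 0.65439 + 1.2711 + 1.2443 + 0.16933 = 4.3391.
⟨E⟩ = Σ EᵢPᵢ = 25.517 meV.
S/k_B = ln Z + ⟨E⟩/kT = ln(4.3391) + 25.517/23.9 = 1.4677 + 1.0677 = 2.54.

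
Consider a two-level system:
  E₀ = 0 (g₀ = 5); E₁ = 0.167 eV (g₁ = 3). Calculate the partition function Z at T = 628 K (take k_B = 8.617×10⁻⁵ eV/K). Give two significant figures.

k_BT = 8.617×10⁻⁵ × 628 K = 0.05411 eV.
Eᵢ/kT = 0, 3.086.
Z = Σ gᵢe^(−Eᵢ/kT) = 5·e^(−0) + 3·e^(−3.086) = 5.000 + 0.1371 = 5.137.

Z = 5.1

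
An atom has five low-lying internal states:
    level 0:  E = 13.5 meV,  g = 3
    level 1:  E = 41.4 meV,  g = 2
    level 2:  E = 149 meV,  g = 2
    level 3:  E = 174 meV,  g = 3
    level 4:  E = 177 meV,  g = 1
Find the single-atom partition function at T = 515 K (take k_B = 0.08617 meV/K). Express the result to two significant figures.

Z = 3.1

k_BT = 0.08617 × 515 K = 44.38 meV.
Eᵢ/kT = 0.3042, 0.9329, 3.357, 3.921, 3.988.
Z = Σ gᵢe^(−Eᵢ/kT) = 3·e^(−0.3042) + 2·e^(−0.9329) + 2·e^(−3.357) + 3·e^(−3.921) + 1·e^(−3.988) = 2.213 + 0.7868 + 0.06968 + 0.05946 + 0.01854 = 3.147.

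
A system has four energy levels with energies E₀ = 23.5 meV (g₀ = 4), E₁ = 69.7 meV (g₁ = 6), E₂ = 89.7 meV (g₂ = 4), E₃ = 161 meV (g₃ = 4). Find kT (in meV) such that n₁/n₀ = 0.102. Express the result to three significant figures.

17.2 meV

n₁/n₀ = (g₁/g₀) exp[−(E₁−E₀)/kT] = 0.102.
⇒ (E₁−E₀)/kT = ln((6/4)/0.102) = ln(14.706) = 2.6883.
kT = 46.2 meV / 2.6883 = 17.2 meV.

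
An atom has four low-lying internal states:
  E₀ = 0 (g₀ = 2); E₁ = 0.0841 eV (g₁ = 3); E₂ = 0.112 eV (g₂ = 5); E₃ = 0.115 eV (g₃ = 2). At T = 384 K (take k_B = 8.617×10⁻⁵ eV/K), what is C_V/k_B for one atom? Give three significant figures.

k_BT = 8.617×10⁻⁵ × 384 K = 0.033089 eV.
Eᵢ/kT = 0, 2.5416, 3.3848, 3.4755.
Z = Σ gᵢe^(−Eᵢ/kT) = 2·e^(−0) + 3·e^(−2.5416) + 5·e^(−3.3848) + 2·e^(−3.4755) = 2.0000 + 0.23622 + 0.16942 + 0.061893 = 2.4675.
⟨E⟩ = 0.018626 eV, ⟨E²⟩ = 0.0018701 eV².
C_V/k_B = (⟨E²⟩ − ⟨E⟩²)/(kT)² = (0.0018701 − 0.00034693)/0.0010949 = 1.39.

1.39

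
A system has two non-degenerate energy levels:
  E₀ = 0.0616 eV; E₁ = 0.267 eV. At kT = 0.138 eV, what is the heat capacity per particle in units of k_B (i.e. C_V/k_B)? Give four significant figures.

Eᵢ/kT = 0.446377, 1.93478.
Z = Σ e^(−Eᵢ/kT) = e^(−0.446377) + e^(−1.93478) = 0.639942 + 0.144456 = 0.784398.
⟨E⟩ = 0.0994268 eV, ⟨E²⟩ = 0.0162244 eV².
C_V/k_B = (⟨E²⟩ − ⟨E⟩²)/(kT)² = (0.0162244 − 0.00988569)/0.0190440 = 0.3328.

0.3328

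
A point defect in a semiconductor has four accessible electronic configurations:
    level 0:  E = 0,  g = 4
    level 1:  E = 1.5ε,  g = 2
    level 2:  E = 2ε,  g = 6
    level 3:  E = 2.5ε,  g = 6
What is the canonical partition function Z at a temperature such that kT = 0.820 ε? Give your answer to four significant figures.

Z = 5.129

Eᵢ/kT = 0, 1.82927, 2.43902, 3.04878.
Z = Σ gᵢe^(−Eᵢ/kT) = 4·e^(−0) + 2·e^(−1.82927) + 6·e^(−2.43902) + 6·e^(−3.04878) = 4.00000 + 0.321061 + 0.523478 + 0.284500 = 5.12904.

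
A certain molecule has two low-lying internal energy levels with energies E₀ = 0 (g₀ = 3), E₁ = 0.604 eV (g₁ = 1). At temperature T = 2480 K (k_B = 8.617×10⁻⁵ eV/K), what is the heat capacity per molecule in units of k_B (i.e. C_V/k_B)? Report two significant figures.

0.15

k_BT = 8.617×10⁻⁵ × 2480 K = 0.2137 eV.
Eᵢ/kT = 0, 2.826.
Z = Σ gᵢe^(−Eᵢ/kT) = 3·e^(−0) + 1·e^(−2.826) = 3.000 + 0.05925 = 3.059.
⟨E⟩ = 0.01170 eV, ⟨E²⟩ = 0.007066 eV².
C_V/k_B = (⟨E²⟩ − ⟨E⟩²)/(kT)² = (0.007066 − 0.0001369)/0.04567 = 0.15.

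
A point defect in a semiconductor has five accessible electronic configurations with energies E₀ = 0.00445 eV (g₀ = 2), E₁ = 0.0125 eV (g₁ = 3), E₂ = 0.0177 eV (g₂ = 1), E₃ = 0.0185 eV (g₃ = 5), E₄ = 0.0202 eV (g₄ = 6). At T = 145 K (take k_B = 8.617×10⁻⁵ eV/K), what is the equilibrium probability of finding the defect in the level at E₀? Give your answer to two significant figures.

0.28

k_BT = 8.617×10⁻⁵ × 145 K = 0.01249 eV.
Eᵢ/kT = 0.3563, 1.001, 1.417, 1.481, 1.617.
Z = Σ gᵢe^(−Eᵢ/kT) = 2·e^(−0.3563) + 3·e^(−1.001) + 1·e^(−1.417) + 5·e^(−1.481) + 6·e^(−1.617) = 1.401 + 1.103 + 0.2424 + 1.137 + 1.191 = 5.074.
P₀ = g₀ e^(−E₀/kT) / Z = 1.401/5.074 = 0.28.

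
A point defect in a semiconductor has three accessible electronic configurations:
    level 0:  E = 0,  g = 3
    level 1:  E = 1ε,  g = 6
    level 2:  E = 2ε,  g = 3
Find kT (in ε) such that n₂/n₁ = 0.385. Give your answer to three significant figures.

n₂/n₁ = (g₂/g₁) exp[−(E₂−E₁)/kT] = 0.385.
⇒ (E₂−E₁)/kT = ln((3/6)/0.385) = ln(1.2987) = 0.26136.
kT = 1ε / 0.26136 = 3.83 ε.

3.83 ε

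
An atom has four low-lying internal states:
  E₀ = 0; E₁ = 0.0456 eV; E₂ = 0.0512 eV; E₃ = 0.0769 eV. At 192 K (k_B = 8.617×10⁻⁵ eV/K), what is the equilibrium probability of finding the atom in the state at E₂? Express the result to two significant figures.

k_BT = 8.617×10⁻⁵ × 192 K = 0.01654 eV.
Eᵢ/kT = 0, 2.757, 3.096, 4.649.
Z = Σ e^(−Eᵢ/kT) = e^(−0) + e^(−2.757) + e^(−3.096) + e^(−4.649) = 1.000 + 0.06348 + 0.04523 + 0.009571 = 1.118.
P₂ = e^(−E₂/kT) / Z = 0.04523/1.118 = 0.040.

0.040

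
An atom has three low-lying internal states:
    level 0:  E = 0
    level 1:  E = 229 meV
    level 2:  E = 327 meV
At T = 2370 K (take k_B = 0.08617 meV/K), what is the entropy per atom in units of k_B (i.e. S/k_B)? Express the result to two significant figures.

k_BT = 0.08617 × 2370 K = 204.2 meV.
Eᵢ/kT = 0, 1.121, 1.601.
Z = Σ e^(−Eᵢ/kT) = e^(−0) + e^(−1.121) + e^(−1.601) = 1.000 + 0.3260 + 0.2017 = 1.528.
⟨E⟩ = Σ EᵢPᵢ = 92.02 meV.
S/k_B = ln Z + ⟨E⟩/kT = ln(1.528) + 92.02/204.2 = 0.4240 + 0.4506 = 0.87.

0.87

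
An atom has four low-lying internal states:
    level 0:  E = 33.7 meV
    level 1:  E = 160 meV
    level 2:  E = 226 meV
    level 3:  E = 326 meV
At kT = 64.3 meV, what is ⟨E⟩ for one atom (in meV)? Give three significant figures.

59.1 meV

Eᵢ/kT = 0.52411, 2.4883, 3.5148, 5.0700.
Z = Σ e^(−Eᵢ/kT) = e^(−0.52411) + e^(−2.4883) + e^(−3.5148) + e^(−5.0700) = 0.59208 + 0.083051 + 0.029754 + 0.0062824 = 0.71117.
⟨E⟩ = Σ Eᵢ e^(−Eᵢ/kT) / Z = (33.7·0.59208 + 160·0.083051 + 226·0.029754 + 326·0.0062824) / 0.71117 = 59.1 meV.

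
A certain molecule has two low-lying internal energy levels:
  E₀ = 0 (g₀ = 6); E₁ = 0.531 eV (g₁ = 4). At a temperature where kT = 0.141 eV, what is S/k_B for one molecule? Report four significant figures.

Eᵢ/kT = 0, 3.76596.
Z = Σ gᵢe^(−Eᵢ/kT) = 6·e^(−0) + 4·e^(−3.76596) = 6.00000 + 0.0925815 = 6.09258.
⟨E⟩ = Σ EᵢPᵢ = 0.00806896 eV.
S/k_B = ln Z + ⟨E⟩/kT = ln(6.09258) + 0.00806896/0.141 = 1.80707 + 0.0572267 = 1.864.

1.864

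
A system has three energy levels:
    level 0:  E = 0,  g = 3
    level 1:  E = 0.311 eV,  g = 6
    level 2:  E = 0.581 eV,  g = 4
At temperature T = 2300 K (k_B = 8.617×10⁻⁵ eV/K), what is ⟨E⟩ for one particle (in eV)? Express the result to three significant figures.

k_BT = 8.617×10⁻⁵ × 2300 K = 0.19819 eV.
Eᵢ/kT = 0, 1.5692, 2.9315.
Z = Σ gᵢe^(−Eᵢ/kT) = 3·e^(−0) + 6·e^(−1.5692) + 4·e^(−2.9315) = 3.0000 + 1.2493 + 0.21327 = 4.4626.
⟨E⟩ = Σ Eᵢ gᵢe^(−Eᵢ/kT) / Z = (0·3.0000 + 0.311·1.2493 + 0.581·0.21327) / 4.4626 = 0.115 eV.

0.115 eV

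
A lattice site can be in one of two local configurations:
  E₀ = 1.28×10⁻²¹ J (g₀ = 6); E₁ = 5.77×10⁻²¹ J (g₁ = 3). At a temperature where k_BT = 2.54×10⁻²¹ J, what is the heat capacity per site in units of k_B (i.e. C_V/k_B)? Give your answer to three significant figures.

Eᵢ/kT = 0.50394, 2.2717.
Z = Σ gᵢe^(−Eᵢ/kT) = 6·e^(−0.50394) + 3·e^(−2.2717) = 3.6249 + 0.30941 = 3.9343.
⟨E⟩ = 1.6331, ⟨E²⟩ = 4.1278.
C_V/k_B = (⟨E²⟩ − ⟨E⟩²)/(kT)² = (4.1278 − 2.6670)/6.4516 = 0.226.

0.226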